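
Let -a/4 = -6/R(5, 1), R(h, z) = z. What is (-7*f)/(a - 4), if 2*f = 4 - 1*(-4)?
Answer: -7/5 ≈ -1.4000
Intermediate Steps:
a = 24 (a = -(-24)/1 = -(-24) = -4*(-6) = 24)
f = 4 (f = (4 - 1*(-4))/2 = (4 + 4)/2 = (½)*8 = 4)
(-7*f)/(a - 4) = (-7*4)/(24 - 4) = -28/20 = -28*1/20 = -7/5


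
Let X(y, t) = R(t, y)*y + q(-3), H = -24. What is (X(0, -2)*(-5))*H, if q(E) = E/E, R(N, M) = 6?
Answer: 120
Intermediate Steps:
q(E) = 1
X(y, t) = 1 + 6*y (X(y, t) = 6*y + 1 = 1 + 6*y)
(X(0, -2)*(-5))*H = ((1 + 6*0)*(-5))*(-24) = ((1 + 0)*(-5))*(-24) = (1*(-5))*(-24) = -5*(-24) = 120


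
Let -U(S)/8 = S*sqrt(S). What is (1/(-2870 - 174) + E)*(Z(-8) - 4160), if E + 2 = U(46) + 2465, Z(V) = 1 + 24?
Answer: -31001629085/3044 + 1521680*sqrt(46) ≈ 1.3603e+5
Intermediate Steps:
Z(V) = 25
U(S) = -8*S**(3/2) (U(S) = -8*S*sqrt(S) = -8*S**(3/2))
E = 2463 - 368*sqrt(46) (E = -2 + (-368*sqrt(46) + 2465) = -2 + (2465 - 368*sqrt(46)) = 2463 - 368*sqrt(46) ≈ -32.897)
(1/(-2870 - 174) + E)*(Z(-8) - 4160) = (1/(-2870 - 174) + (2463 - 368*sqrt(46)))*(25 - 4160) = (1/(-3044) + (2463 - 368*sqrt(46)))*(-4135) = (-1/3044 + (2463 - 368*sqrt(46)))*(-4135) = (7497371/3044 - 368*sqrt(46))*(-4135) = -31001629085/3044 + 1521680*sqrt(46)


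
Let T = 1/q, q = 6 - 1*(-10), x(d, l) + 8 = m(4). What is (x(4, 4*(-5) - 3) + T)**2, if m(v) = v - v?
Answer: 16129/256 ≈ 63.004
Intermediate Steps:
m(v) = 0
x(d, l) = -8 (x(d, l) = -8 + 0 = -8)
q = 16 (q = 6 + 10 = 16)
T = 1/16 ≈ 0.062500
(x(4, 4*(-5) - 3) + T)**2 = (-8 + 1/16)**2 = (-127/16)**2 = 16129/256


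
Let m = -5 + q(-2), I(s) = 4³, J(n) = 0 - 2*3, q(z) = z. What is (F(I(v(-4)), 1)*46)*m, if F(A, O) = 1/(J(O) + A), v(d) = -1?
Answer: -161/29 ≈ -5.5517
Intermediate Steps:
J(n) = -6 (J(n) = 0 - 6 = -6)
I(s) = 64
F(A, O) = 1/(-6 + A)
m = -7 (m = -5 - 2 = -7)
(F(I(v(-4)), 1)*46)*m = (46/(-6 + 64))*(-7) = (46/58)*(-7) = ((1/58)*46)*(-7) = (23/29)*(-7) = -161/29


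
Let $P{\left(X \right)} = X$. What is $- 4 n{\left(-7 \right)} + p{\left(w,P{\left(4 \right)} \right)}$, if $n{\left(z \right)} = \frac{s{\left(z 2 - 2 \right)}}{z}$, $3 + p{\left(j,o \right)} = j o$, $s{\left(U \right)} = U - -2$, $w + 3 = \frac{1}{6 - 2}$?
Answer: $-22$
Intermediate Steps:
$w = - \frac{11}{4}$ ($w = -3 + \frac{1}{6 - 2} = -3 + \frac{1}{4} = - \frac{11}{4} \approx -2.75$)
$s{\left(U \right)} = 2 + U$ ($s{\left(U \right)} = U + 2 = 2 + U$)
$p{\left(j,o \right)} = -3 + j o$
$n{\left(z \right)} = 2$ ($n{\left(z \right)} = \frac{2 + \left(z 2 - 2\right)}{z} = \frac{2 + \left(2 z - 2\right)}{z} = \frac{2 + \left(-2 + 2 z\right)}{z} = \frac{2 z}{z} = 2$)
$- 4 n{\left(-7 \right)} + p{\left(w,P{\left(4 \right)} \right)} = \left(-4\right) 2 - 14 = -8 - 14 = -22$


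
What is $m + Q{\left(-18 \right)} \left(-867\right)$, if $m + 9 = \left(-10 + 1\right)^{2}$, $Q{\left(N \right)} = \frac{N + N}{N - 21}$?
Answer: $- \frac{9468}{13} \approx -728.31$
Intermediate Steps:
$Q{\left(N \right)} = \frac{2 N}{-21 + N}$
$m = 72$ ($m = -9 + \left(-10 + 1\right)^{2} = -9 + \left(-9\right)^{2} = -9 + 81 = 72$)
$m + Q{\left(-18 \right)} \left(-867\right) = 72 + 2 \left(-18\right) \frac{1}{-21 - 18} \left(-867\right) = 72 + 2 \left(-18\right) \frac{1}{-39} \left(-867\right) = 72 + 2 \left(-18\right) \left(- \frac{1}{39}\right) \left(-867\right) = 72 + \frac{12}{13} \left(-867\right) = 72 - \frac{10404}{13} = - \frac{9468}{13}$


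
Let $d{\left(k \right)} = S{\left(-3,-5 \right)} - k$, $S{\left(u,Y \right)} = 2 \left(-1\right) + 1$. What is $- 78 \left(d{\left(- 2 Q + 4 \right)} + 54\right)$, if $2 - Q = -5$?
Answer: $-4914$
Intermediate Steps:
$Q = 7$ ($Q = 2 - -5 = 2 + 5 = 7$)
$S{\left(u,Y \right)} = -1$ ($S{\left(u,Y \right)} = -2 + 1 = -1$)
$d{\left(k \right)} = -1 - k$
$- 78 \left(d{\left(- 2 Q + 4 \right)} + 54\right) = - 78 \left(\left(-1 - \left(\left(-2\right) 7 + 4\right)\right) + 54\right) = - 78 \left(\left(-1 - \left(-14 + 4\right)\right) + 54\right) = - 78 \left(\left(-1 - -10\right) + 54\right) = - 78 \left(\left(-1 + 10\right) + 54\right) = - 78 \left(9 + 54\right) = \left(-78\right) 63 = -4914$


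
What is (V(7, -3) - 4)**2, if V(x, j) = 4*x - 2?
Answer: 484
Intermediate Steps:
V(x, j) = -2 + 4*x
(V(7, -3) - 4)**2 = ((-2 + 4*7) - 4)**2 = ((-2 + 28) - 4)**2 = (26 - 4)**2 = 22**2 = 484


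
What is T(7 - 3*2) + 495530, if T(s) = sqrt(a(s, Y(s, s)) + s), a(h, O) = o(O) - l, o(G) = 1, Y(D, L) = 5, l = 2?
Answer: 495530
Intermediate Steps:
a(h, O) = -1 (a(h, O) = 1 - 1*2 = 1 - 2 = -1)
T(s) = sqrt(-1 + s)
T(7 - 3*2) + 495530 = sqrt(-1 + (7 - 3*2)) + 495530 = sqrt(-1 + (7 - 6)) + 495530 = sqrt(-1 + 1) + 495530 = sqrt(0) + 495530 = 0 + 495530 = 495530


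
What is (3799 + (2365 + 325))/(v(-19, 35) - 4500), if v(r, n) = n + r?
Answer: -6489/4484 ≈ -1.4471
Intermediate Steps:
(3799 + (2365 + 325))/(v(-19, 35) - 4500) = (3799 + (2365 + 325))/((35 - 19) - 4500) = (3799 + 2690)/(16 - 4500) = 6489/(-4484) = 6489*(-1/4484) = -6489/4484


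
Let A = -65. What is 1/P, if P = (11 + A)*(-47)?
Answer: 1/2538 ≈ 0.00039401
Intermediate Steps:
P = 2538 (P = (11 - 65)*(-47) = -54*(-47) = 2538)
1/P = 1/2538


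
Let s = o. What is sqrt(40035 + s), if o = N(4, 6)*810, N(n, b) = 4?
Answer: 5*sqrt(1731) ≈ 208.03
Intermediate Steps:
o = 3240 (o = 4*810 = 3240)
s = 3240
sqrt(40035 + s) = sqrt(40035 + 3240) = sqrt(43275) = 5*sqrt(1731)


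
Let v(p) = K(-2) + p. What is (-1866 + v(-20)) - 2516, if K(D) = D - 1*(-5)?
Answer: -4399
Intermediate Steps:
K(D) = 5 + D (K(D) = D + 5 = 5 + D)
v(p) = 3 + p (v(p) = (5 - 2) + p = 3 + p)
(-1866 + v(-20)) - 2516 = (-1866 + (3 - 20)) - 2516 = (-1866 - 17) - 2516 = -1883 - 2516 = -4399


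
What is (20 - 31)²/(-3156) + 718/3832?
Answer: 56323/377931 ≈ 0.14903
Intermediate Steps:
(20 - 31)²/(-3156) + 718/3832 = (-11)²*(-1/3156) + 718*(1/3832) = 121*(-1/3156) + 359/1916 = -121/3156 + 359/1916 = 56323/377931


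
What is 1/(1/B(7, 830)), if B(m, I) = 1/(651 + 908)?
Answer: 1/1559 ≈ 0.00064144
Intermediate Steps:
B(m, I) = 1/1559
1/(1/B(7, 830)) = 1/(1/(1/1559)) = 1/1559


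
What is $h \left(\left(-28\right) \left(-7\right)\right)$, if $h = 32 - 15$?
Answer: $3332$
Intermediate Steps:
$h = 17$
$h \left(\left(-28\right) \left(-7\right)\right) = 17 \left(\left(-28\right) \left(-7\right)\right) = 17 \cdot 196 = 3332$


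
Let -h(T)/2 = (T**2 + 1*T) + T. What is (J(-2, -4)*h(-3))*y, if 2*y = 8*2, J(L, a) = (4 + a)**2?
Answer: 0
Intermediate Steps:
h(T) = -4*T - 2*T**2 (h(T) = -2*((T**2 + 1*T) + T) = -2*((T**2 + T) + T) = -2*((T + T**2) + T) = -2*(T**2 + 2*T) = -4*T - 2*T**2)
y = 8 (y = (8*2)/2 = (1/2)*16 = 8)
(J(-2, -4)*h(-3))*y = ((4 - 4)**2*(-2*(-3)*(2 - 3)))*8 = (0**2*(-2*(-3)*(-1)))*8 = (0*(-6))*8 = 0*8 = 0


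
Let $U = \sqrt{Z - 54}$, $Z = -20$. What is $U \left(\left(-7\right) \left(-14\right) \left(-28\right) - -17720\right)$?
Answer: $14976 i \sqrt{74} \approx 1.2883 \cdot 10^{5} i$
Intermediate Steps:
$U = i \sqrt{74}$ ($U = \sqrt{-20 - 54} = \sqrt{-74} = i \sqrt{74} \approx 8.6023 i$)
$U \left(\left(-7\right) \left(-14\right) \left(-28\right) - -17720\right) = i \sqrt{74} \left(\left(-7\right) \left(-14\right) \left(-28\right) - -17720\right) = i \sqrt{74} \left(98 \left(-28\right) + 17720\right) = i \sqrt{74} \left(-2744 + 17720\right) = i \sqrt{74} \cdot 14976 = 14976 i \sqrt{74}$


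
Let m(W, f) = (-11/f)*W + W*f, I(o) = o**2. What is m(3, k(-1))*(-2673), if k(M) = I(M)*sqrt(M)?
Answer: -96228*I ≈ -96228.0*I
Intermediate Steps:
k(M) = M**(5/2) (k(M) = M**2*sqrt(M) = M**(5/2))
m(W, f) = W*f - 11*W/f (m(W, f) = -11*W/f + W*f = W*f - 11*W/f)
m(3, k(-1))*(-2673) = (3*(-11 + ((-1)**(5/2))**2)/((-1)**(5/2)))*(-2673) = (3*(-11 + I**2)/I)*(-2673) = (3*(-I)*(-11 - 1))*(-2673) = (3*(-I)*(-12))*(-2673) = (36*I)*(-2673) = -96228*I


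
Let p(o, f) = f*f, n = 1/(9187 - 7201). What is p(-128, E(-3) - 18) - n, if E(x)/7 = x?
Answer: 3020705/1986 ≈ 1521.0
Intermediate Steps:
n = 1/1986 ≈ 0.00050353
E(x) = 7*x
p(o, f) = f²
p(-128, E(-3) - 18) - n = (7*(-3) - 18)² - 1*1/1986 = (-21 - 18)² - 1/1986 = (-39)² - 1/1986 = 1521 - 1/1986 = 3020705/1986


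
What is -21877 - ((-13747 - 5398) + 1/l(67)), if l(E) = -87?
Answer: -237683/87 ≈ -2732.0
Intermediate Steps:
-21877 - ((-13747 - 5398) + 1/l(67)) = -21877 - ((-13747 - 5398) + 1/(-87)) = -21877 - (-19145 - 1/87) = -21877 - 1*(-1665616/87) = -21877 + 1665616/87 = -237683/87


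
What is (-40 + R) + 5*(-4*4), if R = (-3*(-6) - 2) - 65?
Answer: -169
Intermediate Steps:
R = -49 (R = (18 - 2) - 65 = 16 - 65 = -49)
(-40 + R) + 5*(-4*4) = (-40 - 49) + 5*(-4*4) = -89 + 5*(-16) = -89 - 80 = -169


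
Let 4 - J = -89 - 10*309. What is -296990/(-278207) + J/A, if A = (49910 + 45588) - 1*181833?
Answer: 24755098769/24019001345 ≈ 1.0306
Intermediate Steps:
A = -86335 (A = 95498 - 181833 = -86335)
J = 3183 (J = 4 - (-89 - 10*309) = 4 - (-89 - 3090) = 4 - 1*(-3179) = 4 + 3179 = 3183)
-296990/(-278207) + J/A = -296990/(-278207) + 3183/(-86335) = -296990*(-1/278207) + 3183*(-1/86335) = 296990/278207 - 3183/86335 = 24755098769/24019001345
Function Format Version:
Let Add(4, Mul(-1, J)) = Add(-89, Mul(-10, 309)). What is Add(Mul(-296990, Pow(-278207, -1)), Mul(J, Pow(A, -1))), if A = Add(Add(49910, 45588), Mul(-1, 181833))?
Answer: Rational(24755098769, 24019001345) ≈ 1.0306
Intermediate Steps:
A = -86335 (A = Add(95498, -181833) = -86335)
J = 3183 (J = Add(4, Mul(-1, Add(-89, Mul(-10, 309)))) = Add(4, Mul(-1, Add(-89, -3090))) = Add(4, Mul(-1, -3179)) = Add(4, 3179) = 3183)
Add(Mul(-296990, Pow(-278207, -1)), Mul(J, Pow(A, -1))) = Add(Mul(-296990, Pow(-278207, -1)), Mul(3183, Pow(-86335, -1))) = Add(Mul(-296990, Rational(-1, 278207)), Mul(3183, Rational(-1, 86335))) = Add(Rational(296990, 278207), Rational(-3183, 86335)) = Rational(24755098769, 24019001345)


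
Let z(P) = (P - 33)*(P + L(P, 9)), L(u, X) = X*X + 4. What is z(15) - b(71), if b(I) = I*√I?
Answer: -1800 - 71*√71 ≈ -2398.3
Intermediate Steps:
b(I) = I^(3/2)
L(u, X) = 4 + X² (L(u, X) = X² + 4 = 4 + X²)
z(P) = (-33 + P)*(85 + P) (z(P) = (P - 33)*(P + (4 + 9²)) = (-33 + P)*(P + (4 + 81)) = (-33 + P)*(P + 85) = (-33 + P)*(85 + P))
z(15) - b(71) = (-2805 + 15² + 52*15) - 71^(3/2) = (-2805 + 225 + 780) - 71*√71 = -1800 - 71*√71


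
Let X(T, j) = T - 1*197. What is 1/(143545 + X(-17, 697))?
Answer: 1/143331 ≈ 6.9769e-6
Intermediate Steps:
X(T, j) = -197 + T (X(T, j) = T - 197 = -197 + T)
1/(143545 + X(-17, 697)) = 1/(143545 + (-197 - 17)) = 1/(143545 - 214) = 1/143331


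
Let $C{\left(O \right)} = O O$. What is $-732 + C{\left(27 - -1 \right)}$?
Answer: $52$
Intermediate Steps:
$C{\left(O \right)} = O^{2}$
$-732 + C{\left(27 - -1 \right)} = -732 + \left(27 - -1\right)^{2} = -732 + \left(27 + 1\right)^{2} = -732 + 28^{2} = -732 + 784 = 52$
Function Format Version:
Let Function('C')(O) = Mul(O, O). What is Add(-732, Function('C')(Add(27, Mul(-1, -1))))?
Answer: 52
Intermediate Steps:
Function('C')(O) = Pow(O, 2)
Add(-732, Function('C')(Add(27, Mul(-1, -1)))) = Add(-732, Pow(Add(27, Mul(-1, -1)), 2)) = Add(-732, Pow(Add(27, 1), 2)) = Add(-732, Pow(28, 2)) = Add(-732, 784) = 52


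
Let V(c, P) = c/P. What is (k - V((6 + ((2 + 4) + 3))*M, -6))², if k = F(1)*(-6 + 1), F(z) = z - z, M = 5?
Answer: 625/4 ≈ 156.25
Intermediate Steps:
F(z) = 0
k = 0 (k = 0*(-6 + 1) = 0*(-5) = 0)
(k - V((6 + ((2 + 4) + 3))*M, -6))² = (0 - (6 + ((2 + 4) + 3))*5/(-6))² = (0 - (6 + (6 + 3))*5*(-1)/6)² = (0 - (6 + 9)*5*(-1)/6)² = (0 - 15*5*(-1)/6)² = (0 - 75*(-1)/6)² = (0 - 1*(-25/2))² = (0 + 25/2)² = (25/2)² = 625/4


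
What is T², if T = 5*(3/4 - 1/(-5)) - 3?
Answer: 49/16 ≈ 3.0625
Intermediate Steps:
T = 7/4 (T = 5*(3*(¼) - 1*(-⅕)) - 3 = 5*(¾ + ⅕) - 3 = 5*(19/20) - 3 = 19/4 - 3 = 7/4 ≈ 1.7500)
T² = (7/4)² = 49/16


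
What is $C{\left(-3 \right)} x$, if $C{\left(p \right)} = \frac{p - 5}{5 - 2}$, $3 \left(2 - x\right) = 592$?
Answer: $\frac{4688}{9} \approx 520.89$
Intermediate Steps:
$x = - \frac{586}{3}$ ($x = 2 - \frac{592}{3} = - \frac{586}{3} \approx -195.33$)
$C{\left(p \right)} = - \frac{5}{3} + \frac{p}{3}$ ($C{\left(p \right)} = \frac{-5 + p}{3} = \left(-5 + p\right) \frac{1}{3} = - \frac{5}{3} + \frac{p}{3}$)
$C{\left(-3 \right)} x = \left(- \frac{5}{3} + \frac{1}{3} \left(-3\right)\right) \left(- \frac{586}{3}\right) = \left(- \frac{5}{3} - 1\right) \left(- \frac{586}{3}\right) = \left(- \frac{8}{3}\right) \left(- \frac{586}{3}\right) = \frac{4688}{9}$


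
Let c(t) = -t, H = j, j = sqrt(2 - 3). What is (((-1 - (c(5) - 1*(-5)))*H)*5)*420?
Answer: -2100*I ≈ -2100.0*I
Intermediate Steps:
j = I (j = sqrt(-1) = I ≈ 1.0*I)
H = I ≈ 1.0*I
(((-1 - (c(5) - 1*(-5)))*H)*5)*420 = (((-1 - (-1*5 - 1*(-5)))*I)*5)*420 = (((-1 - (-5 + 5))*I)*5)*420 = (((-1 - 1*0)*I)*5)*420 = (((-1 + 0)*I)*5)*420 = (-I*5)*420 = -5*I*420 = -2100*I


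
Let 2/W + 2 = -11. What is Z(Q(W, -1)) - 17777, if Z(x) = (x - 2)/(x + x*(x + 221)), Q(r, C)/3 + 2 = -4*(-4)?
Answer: -24638917/1386 ≈ -17777.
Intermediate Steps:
W = -2/13 (W = 2/(-2 - 11) = 2/(-13) = 2*(-1/13) = -2/13 ≈ -0.15385)
Q(r, C) = 42 (Q(r, C) = -6 + 3*(-4*(-4)) = -6 + 3*16 = -6 + 48 = 42)
Z(x) = (-2 + x)/(x + x*(221 + x))
Z(Q(W, -1)) - 17777 = (-2 + 42)/(42*(222 + 42)) - 17777 = (1/42)*40/264 - 17777 = (1/42)*(1/264)*40 - 17777 = 5/1386 - 17777 = -24638917/1386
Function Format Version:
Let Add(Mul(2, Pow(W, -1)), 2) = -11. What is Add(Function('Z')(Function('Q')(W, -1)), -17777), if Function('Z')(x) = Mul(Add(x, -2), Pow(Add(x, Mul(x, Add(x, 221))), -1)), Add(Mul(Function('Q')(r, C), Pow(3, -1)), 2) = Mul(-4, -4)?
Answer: Rational(-24638917, 1386) ≈ -17777.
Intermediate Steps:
W = Rational(-2, 13) (W = Mul(2, Pow(Add(-2, -11), -1)) = Mul(2, Pow(-13, -1)) = Mul(2, Rational(-1, 13)) = Rational(-2, 13) ≈ -0.15385)
Function('Q')(r, C) = 42 (Function('Q')(r, C) = Add(-6, Mul(3, Mul(-4, -4))) = Add(-6, Mul(3, 16)) = Add(-6, 48) = 42)
Function('Z')(x) = Mul(Pow(Add(x, Mul(x, Add(221, x))), -1), Add(-2, x)) (Function('Z')(x) = Mul(Add(-2, x), Pow(Add(x, Mul(x, Add(221, x))), -1)) = Mul(Pow(Add(x, Mul(x, Add(221, x))), -1), Add(-2, x)))
Add(Function('Z')(Function('Q')(W, -1)), -17777) = Add(Mul(Pow(42, -1), Pow(Add(222, 42), -1), Add(-2, 42)), -17777) = Add(Mul(Rational(1, 42), Pow(264, -1), 40), -17777) = Add(Mul(Rational(1, 42), Rational(1, 264), 40), -17777) = Add(Rational(5, 1386), -17777) = Rational(-24638917, 1386)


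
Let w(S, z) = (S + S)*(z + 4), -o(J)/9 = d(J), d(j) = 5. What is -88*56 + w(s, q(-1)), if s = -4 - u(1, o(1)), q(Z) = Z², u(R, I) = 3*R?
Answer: -4998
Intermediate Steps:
o(J) = -45 (o(J) = -9*5 = -45)
s = -7 (s = -4 - 3 = -7)
w(S, z) = 2*S*(4 + z) (w(S, z) = (2*S)*(4 + z) = 2*S*(4 + z))
-88*56 + w(s, q(-1)) = -88*56 + 2*(-7)*(4 + (-1)²) = -4928 + 2*(-7)*(4 + 1) = -4928 + 2*(-7)*5 = -4928 - 70 = -4998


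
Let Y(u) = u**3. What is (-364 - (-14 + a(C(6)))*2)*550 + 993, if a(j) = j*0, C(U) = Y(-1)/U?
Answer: -183807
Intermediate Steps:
C(U) = -1/U (C(U) = (-1)**3/U = -1/U)
a(j) = 0
(-364 - (-14 + a(C(6)))*2)*550 + 993 = (-364 - (-14 + 0)*2)*550 + 993 = (-364 - (-14)*2)*550 + 993 = (-364 - 1*(-28))*550 + 993 = (-364 + 28)*550 + 993 = -336*550 + 993 = -184800 + 993 = -183807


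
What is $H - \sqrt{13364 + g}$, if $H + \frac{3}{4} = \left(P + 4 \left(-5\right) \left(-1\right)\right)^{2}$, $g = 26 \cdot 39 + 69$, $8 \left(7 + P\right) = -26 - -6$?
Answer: $\frac{219}{2} - \sqrt{14447} \approx -10.696$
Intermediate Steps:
$P = - \frac{19}{2}$ ($P = -7 + \frac{-26 - -6}{8} = -7 + \frac{-26 + 6}{8} = -7 + \frac{1}{8} \left(-20\right) = -7 - \frac{5}{2} = - \frac{19}{2} \approx -9.5$)
$g = 1083$ ($g = 1014 + 69 = 1083$)
$H = \frac{219}{2}$ ($H = - \frac{3}{4} + \left(- \frac{19}{2} + 4 \left(-5\right) \left(-1\right)\right)^{2} = - \frac{3}{4} + \left(- \frac{19}{2} - -20\right)^{2} = - \frac{3}{4} + \left(- \frac{19}{2} + 20\right)^{2} = - \frac{3}{4} + \left(\frac{21}{2}\right)^{2} = - \frac{3}{4} + \frac{441}{4} = \frac{219}{2} \approx 109.5$)
$H - \sqrt{13364 + g} = \frac{219}{2} - \sqrt{13364 + 1083} = \frac{219}{2} - \sqrt{14447}$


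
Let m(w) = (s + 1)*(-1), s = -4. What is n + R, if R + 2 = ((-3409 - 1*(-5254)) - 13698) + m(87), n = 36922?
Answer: 25070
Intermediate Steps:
m(w) = 3 (m(w) = (-4 + 1)*(-1) = -3*(-1) = 3)
R = -11852 (R = -2 + (((-3409 - 1*(-5254)) - 13698) + 3) = -2 + (((-3409 + 5254) - 13698) + 3) = -2 + ((1845 - 13698) + 3) = -2 + (-11853 + 3) = -2 - 11850 = -11852)
n + R = 36922 - 11852 = 25070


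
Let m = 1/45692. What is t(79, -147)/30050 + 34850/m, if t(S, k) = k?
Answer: 47850604309853/30050 ≈ 1.5924e+9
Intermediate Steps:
m = 1/45692 ≈ 2.1886e-5
t(79, -147)/30050 + 34850/m = -147/30050 + 34850/(1/45692) = -147*1/30050 + 34850*45692 = -147/30050 + 1592366200 = 47850604309853/30050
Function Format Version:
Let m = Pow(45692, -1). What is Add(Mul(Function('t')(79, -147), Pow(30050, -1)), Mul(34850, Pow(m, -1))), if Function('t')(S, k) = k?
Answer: Rational(47850604309853, 30050) ≈ 1.5924e+9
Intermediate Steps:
m = Rational(1, 45692) ≈ 2.1886e-5
Add(Mul(Function('t')(79, -147), Pow(30050, -1)), Mul(34850, Pow(m, -1))) = Add(Mul(-147, Pow(30050, -1)), Mul(34850, Pow(Rational(1, 45692), -1))) = Add(Mul(-147, Rational(1, 30050)), Mul(34850, 45692)) = Add(Rational(-147, 30050), 1592366200) = Rational(47850604309853, 30050)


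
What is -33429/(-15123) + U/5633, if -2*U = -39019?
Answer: 322231817/56791906 ≈ 5.6739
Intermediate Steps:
U = 39019/2 (U = -½*(-39019) = 39019/2 ≈ 19510.)
-33429/(-15123) + U/5633 = -33429/(-15123) + (39019/2)/5633 = -33429*(-1/15123) + (39019/2)*(1/5633) = 11143/5041 + 39019/11266 = 322231817/56791906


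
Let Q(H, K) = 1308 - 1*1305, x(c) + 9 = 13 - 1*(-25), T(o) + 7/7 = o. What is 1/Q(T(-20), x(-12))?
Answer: ⅓ ≈ 0.33333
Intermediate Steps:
T(o) = -1 + o
x(c) = 29 (x(c) = -9 + (13 - 1*(-25)) = -9 + (13 + 25) = -9 + 38 = 29)
Q(H, K) = 3 (Q(H, K) = 1308 - 1305 = 3)
1/Q(T(-20), x(-12)) = 1/3 = ⅓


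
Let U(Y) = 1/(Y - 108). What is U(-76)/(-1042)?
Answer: 1/191728 ≈ 5.2157e-6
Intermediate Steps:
U(Y) = 1/(-108 + Y)
U(-76)/(-1042) = 1/(-108 - 76*(-1042)) = -1/1042/(-184) = -1/184*(-1/1042) = 1/191728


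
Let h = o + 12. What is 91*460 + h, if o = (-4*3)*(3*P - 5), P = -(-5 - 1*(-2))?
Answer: 41824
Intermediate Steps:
P = 3 (P = -(-5 + 2) = -1*(-3) = 3)
o = -48 (o = (-4*3)*(3*3 - 5) = -12*(9 - 5) = -12*4 = -48)
h = -36 (h = -48 + 12 = -36)
91*460 + h = 91*460 - 36 = 41860 - 36 = 41824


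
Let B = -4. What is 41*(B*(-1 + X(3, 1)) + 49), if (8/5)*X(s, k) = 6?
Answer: 1558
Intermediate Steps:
X(s, k) = 15/4 (X(s, k) = (5/8)*6 = 15/4)
41*(B*(-1 + X(3, 1)) + 49) = 41*(-4*(-1 + 15/4) + 49) = 41*(-4*11/4 + 49) = 41*(-11 + 49) = 41*38 = 1558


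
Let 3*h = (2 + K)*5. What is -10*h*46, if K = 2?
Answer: -9200/3 ≈ -3066.7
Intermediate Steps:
h = 20/3 (h = ((2 + 2)*5)/3 = (4*5)/3 = (⅓)*20 = 20/3 ≈ 6.6667)
-10*h*46 = -10*20/3*46 = -200/3*46 = -9200/3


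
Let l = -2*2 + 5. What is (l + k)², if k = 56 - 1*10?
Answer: 2209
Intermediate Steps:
l = 1 (l = -4 + 5 = 1)
k = 46 (k = 56 - 10 = 46)
(l + k)² = (1 + 46)² = 47² = 2209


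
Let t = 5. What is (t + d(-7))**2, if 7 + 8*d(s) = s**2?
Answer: 1681/16 ≈ 105.06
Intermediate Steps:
d(s) = -7/8 + s**2/8
(t + d(-7))**2 = (5 + (-7/8 + (1/8)*(-7)**2))**2 = (5 + (-7/8 + (1/8)*49))**2 = (5 + (-7/8 + 49/8))**2 = (5 + 21/4)**2 = (41/4)**2 = 1681/16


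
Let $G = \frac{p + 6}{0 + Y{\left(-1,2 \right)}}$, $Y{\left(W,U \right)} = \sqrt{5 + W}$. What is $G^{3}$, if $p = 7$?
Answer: $\frac{2197}{8} \approx 274.63$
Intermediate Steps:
$G = \frac{13}{2}$ ($G = \frac{7 + 6}{0 + \sqrt{5 - 1}} = \frac{13}{0 + \sqrt{4}} = \frac{13}{0 + 2} = \frac{13}{2} \approx 6.5$)
$G^{3} = \left(\frac{13}{2}\right)^{3} = \frac{2197}{8}$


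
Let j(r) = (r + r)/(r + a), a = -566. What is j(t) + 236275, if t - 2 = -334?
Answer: 106087807/449 ≈ 2.3628e+5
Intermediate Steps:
t = -332 (t = 2 - 334 = -332)
j(r) = 2*r/(-566 + r) (j(r) = (r + r)/(r - 566) = (2*r)/(-566 + r) = 2*r/(-566 + r))
j(t) + 236275 = 2*(-332)/(-566 - 332) + 236275 = 2*(-332)/(-898) + 236275 = 2*(-332)*(-1/898) + 236275 = 332/449 + 236275 = 106087807/449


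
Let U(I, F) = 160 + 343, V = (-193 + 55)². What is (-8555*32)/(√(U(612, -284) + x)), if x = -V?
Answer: 273760*I*√18541/18541 ≈ 2010.5*I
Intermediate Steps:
V = 19044 (V = (-138)² = 19044)
U(I, F) = 503
x = -19044 (x = -1*19044 = -19044)
(-8555*32)/(√(U(612, -284) + x)) = (-8555*32)/(√(503 - 19044)) = -273760*(-I*√18541/18541) = -(-273760)*I*√18541/18541 = 273760*I*√18541/18541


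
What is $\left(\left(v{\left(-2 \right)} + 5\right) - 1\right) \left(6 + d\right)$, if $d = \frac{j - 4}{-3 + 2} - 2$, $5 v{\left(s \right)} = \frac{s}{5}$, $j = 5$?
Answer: $\frac{294}{25} \approx 11.76$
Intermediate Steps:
$v{\left(s \right)} = \frac{s}{25}$ ($v{\left(s \right)} = \frac{s \frac{1}{5}}{5} = \frac{\frac{1}{5} s}{5} = \frac{s}{25}$)
$d = -3$ ($d = \frac{5 - 4}{-3 + 2} - 2 = 1 \frac{1}{-1} - 2 = 1 \left(-1\right) - 2 = -1 - 2 = -3$)
$\left(\left(v{\left(-2 \right)} + 5\right) - 1\right) \left(6 + d\right) = \left(\left(\frac{1}{25} \left(-2\right) + 5\right) - 1\right) \left(6 - 3\right) = \left(\left(- \frac{2}{25} + 5\right) - 1\right) 3 = \left(\frac{123}{25} - 1\right) 3 = \frac{98}{25} \cdot 3 = \frac{294}{25}$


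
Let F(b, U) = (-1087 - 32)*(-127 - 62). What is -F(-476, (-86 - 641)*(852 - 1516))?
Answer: -211491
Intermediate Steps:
F(b, U) = 211491 (F(b, U) = -1119*(-189) = 211491)
-F(-476, (-86 - 641)*(852 - 1516)) = -1*211491 = -211491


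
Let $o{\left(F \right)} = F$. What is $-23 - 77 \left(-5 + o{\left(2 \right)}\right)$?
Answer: $208$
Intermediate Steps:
$-23 - 77 \left(-5 + o{\left(2 \right)}\right) = -23 - 77 \left(-5 + 2\right) = -23 - -231 = -23 + 231 = 208$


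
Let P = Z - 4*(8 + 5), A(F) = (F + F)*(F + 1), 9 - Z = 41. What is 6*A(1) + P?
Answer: -60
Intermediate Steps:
Z = -32 (Z = 9 - 1*41 = 9 - 41 = -32)
A(F) = 2*F*(1 + F) (A(F) = (2*F)*(1 + F) = 2*F*(1 + F))
P = -84 (P = -32 - 4*(8 + 5) = -32 - 4*13 = -32 - 1*52 = -32 - 52 = -84)
6*A(1) + P = 6*(2*1*(1 + 1)) - 84 = 6*(2*1*2) - 84 = 6*4 - 84 = 24 - 84 = -60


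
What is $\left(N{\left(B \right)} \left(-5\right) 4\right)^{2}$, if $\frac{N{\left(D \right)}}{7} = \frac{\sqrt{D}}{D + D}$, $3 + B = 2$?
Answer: $-4900$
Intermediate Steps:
$B = -1$ ($B = -3 + 2 = -1$)
$N{\left(D \right)} = \frac{7}{2 \sqrt{D}}$ ($N{\left(D \right)} = 7 \frac{\sqrt{D}}{D + D} = 7 \frac{\sqrt{D}}{2 D} = 7 \frac{1}{2 D} \sqrt{D} = 7 \frac{1}{2 \sqrt{D}} = \frac{7}{2 \sqrt{D}}$)
$\left(N{\left(B \right)} \left(-5\right) 4\right)^{2} = \left(\frac{7}{2 i} \left(-5\right) 4\right)^{2} = \left(\frac{7 \left(- i\right)}{2} \left(-5\right) 4\right)^{2} = \left(- \frac{7 i}{2} \left(-5\right) 4\right)^{2} = \left(\frac{35 i}{2} \cdot 4\right)^{2} = \left(70 i\right)^{2} = -4900$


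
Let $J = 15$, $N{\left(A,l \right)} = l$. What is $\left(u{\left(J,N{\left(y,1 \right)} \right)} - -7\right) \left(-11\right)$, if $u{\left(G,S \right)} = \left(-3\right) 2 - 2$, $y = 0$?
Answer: $11$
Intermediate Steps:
$u{\left(G,S \right)} = -8$ ($u{\left(G,S \right)} = -6 - 2 = -8$)
$\left(u{\left(J,N{\left(y,1 \right)} \right)} - -7\right) \left(-11\right) = \left(-8 - -7\right) \left(-11\right) = \left(-8 + \left(-178 + 185\right)\right) \left(-11\right) = \left(-8 + 7\right) \left(-11\right) = \left(-1\right) \left(-11\right) = 11$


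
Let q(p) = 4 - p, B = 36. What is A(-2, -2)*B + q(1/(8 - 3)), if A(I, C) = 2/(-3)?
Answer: -101/5 ≈ -20.200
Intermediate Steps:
A(I, C) = -⅔ (A(I, C) = 2*(-⅓) = -⅔)
A(-2, -2)*B + q(1/(8 - 3)) = -⅔*36 + (4 - 1/(8 - 3)) = -24 + (4 - 1/5) = -24 + (4 - 1*⅕) = -24 + (4 - ⅕) = -24 + 19/5 = -101/5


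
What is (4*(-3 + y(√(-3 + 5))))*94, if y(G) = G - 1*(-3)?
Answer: 376*√2 ≈ 531.74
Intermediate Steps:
y(G) = 3 + G (y(G) = G + 3 = 3 + G)
(4*(-3 + y(√(-3 + 5))))*94 = (4*(-3 + (3 + √(-3 + 5))))*94 = (4*(-3 + (3 + √2)))*94 = (4*√2)*94 = 376*√2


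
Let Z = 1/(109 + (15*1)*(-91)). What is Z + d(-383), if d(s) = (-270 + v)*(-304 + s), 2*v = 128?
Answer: 177751631/1256 ≈ 1.4152e+5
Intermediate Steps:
v = 64 (v = (1/2)*128 = 64)
d(s) = 62624 - 206*s (d(s) = (-270 + 64)*(-304 + s) = -206*(-304 + s) = 62624 - 206*s)
Z = -1/1256 (Z = 1/(109 + 15*(-91)) = 1/(109 - 1365) = 1/(-1256) = -1/1256 ≈ -0.00079618)
Z + d(-383) = -1/1256 + (62624 - 206*(-383)) = -1/1256 + (62624 + 78898) = -1/1256 + 141522 = 177751631/1256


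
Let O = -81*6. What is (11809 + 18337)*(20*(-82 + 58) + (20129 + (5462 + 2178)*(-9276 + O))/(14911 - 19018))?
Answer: 2188303897886/4107 ≈ 5.3282e+8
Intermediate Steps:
O = -486
(11809 + 18337)*(20*(-82 + 58) + (20129 + (5462 + 2178)*(-9276 + O))/(14911 - 19018)) = (11809 + 18337)*(20*(-82 + 58) + (20129 + (5462 + 2178)*(-9276 - 486))/(14911 - 19018)) = 30146*(20*(-24) + (20129 + 7640*(-9762))/(-4107)) = 30146*(-480 + (20129 - 74581680)*(-1/4107)) = 30146*(-480 - 74561551*(-1/4107)) = 30146*(-480 + 74561551/4107) = 30146*(72590191/4107) = 2188303897886/4107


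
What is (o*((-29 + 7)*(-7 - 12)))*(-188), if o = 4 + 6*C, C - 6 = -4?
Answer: -1257344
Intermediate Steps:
C = 2 (C = 6 - 4 = 2)
o = 16 (o = 4 + 6*2 = 4 + 12 = 16)
(o*((-29 + 7)*(-7 - 12)))*(-188) = (16*((-29 + 7)*(-7 - 12)))*(-188) = (16*(-22*(-19)))*(-188) = (16*418)*(-188) = 6688*(-188) = -1257344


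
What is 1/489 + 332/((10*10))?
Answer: 40612/12225 ≈ 3.3220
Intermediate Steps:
1/489 + 332/((10*10)) = 1*(1/489) + 332/100 = 1/489 + 332*(1/100) = 1/489 + 83/25 = 40612/12225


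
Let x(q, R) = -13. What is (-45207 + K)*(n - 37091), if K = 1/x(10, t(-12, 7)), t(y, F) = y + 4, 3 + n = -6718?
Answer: 25747961904/13 ≈ 1.9806e+9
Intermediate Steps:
n = -6721 (n = -3 - 6718 = -6721)
t(y, F) = 4 + y
K = -1/13 (K = 1/(-13) = -1/13 ≈ -0.076923)
(-45207 + K)*(n - 37091) = (-45207 - 1/13)*(-6721 - 37091) = -587692/13*(-43812) = 25747961904/13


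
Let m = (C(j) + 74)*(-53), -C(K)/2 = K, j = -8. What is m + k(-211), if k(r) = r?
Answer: -4981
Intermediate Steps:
C(K) = -2*K
m = -4770 (m = (-2*(-8) + 74)*(-53) = (16 + 74)*(-53) = 90*(-53) = -4770)
m + k(-211) = -4770 - 211 = -4981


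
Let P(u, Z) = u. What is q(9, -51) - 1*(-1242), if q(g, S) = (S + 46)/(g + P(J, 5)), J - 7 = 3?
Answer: 23593/19 ≈ 1241.7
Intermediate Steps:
J = 10 (J = 7 + 3 = 10)
q(g, S) = (46 + S)/(10 + g) (q(g, S) = (S + 46)/(g + 10) = (46 + S)/(10 + g))
q(9, -51) - 1*(-1242) = (46 - 51)/(10 + 9) - 1*(-1242) = -5/19 + 1242 = 23593/19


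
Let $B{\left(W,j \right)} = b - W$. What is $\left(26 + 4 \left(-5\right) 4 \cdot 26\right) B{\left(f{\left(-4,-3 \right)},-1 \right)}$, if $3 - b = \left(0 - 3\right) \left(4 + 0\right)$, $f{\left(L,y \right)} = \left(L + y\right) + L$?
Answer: $-53404$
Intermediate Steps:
$f{\left(L,y \right)} = y + 2 L$
$b = 15$ ($b = 3 - \left(0 - 3\right) \left(4 + 0\right) = 3 - \left(-3\right) 4 = 3 - -12 = 3 + 12 = 15$)
$B{\left(W,j \right)} = 15 - W$
$\left(26 + 4 \left(-5\right) 4 \cdot 26\right) B{\left(f{\left(-4,-3 \right)},-1 \right)} = \left(26 + 4 \left(-5\right) 4 \cdot 26\right) \left(15 - \left(-3 + 2 \left(-4\right)\right)\right) = \left(26 + \left(-20\right) 4 \cdot 26\right) \left(15 - \left(-3 - 8\right)\right) = \left(26 - 2080\right) \left(15 - -11\right) = \left(26 - 2080\right) \left(15 + 11\right) = \left(-2054\right) 26 = -53404$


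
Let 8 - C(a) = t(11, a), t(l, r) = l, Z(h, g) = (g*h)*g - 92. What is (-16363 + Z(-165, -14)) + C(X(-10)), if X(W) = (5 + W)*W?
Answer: -48798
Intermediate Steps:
X(W) = W*(5 + W)
Z(h, g) = -92 + h*g**2 (Z(h, g) = h*g**2 - 92 = -92 + h*g**2)
C(a) = -3 (C(a) = 8 - 1*11 = 8 - 11 = -3)
(-16363 + Z(-165, -14)) + C(X(-10)) = (-16363 + (-92 - 165*(-14)**2)) - 3 = (-16363 + (-92 - 165*196)) - 3 = (-16363 + (-92 - 32340)) - 3 = (-16363 - 32432) - 3 = -48795 - 3 = -48798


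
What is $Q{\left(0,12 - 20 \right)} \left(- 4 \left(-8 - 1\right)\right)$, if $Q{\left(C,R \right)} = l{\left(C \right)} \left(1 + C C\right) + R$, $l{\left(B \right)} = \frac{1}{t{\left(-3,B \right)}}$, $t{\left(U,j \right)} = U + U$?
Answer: $-294$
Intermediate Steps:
$t{\left(U,j \right)} = 2 U$
$l{\left(B \right)} = - \frac{1}{6}$ ($l{\left(B \right)} = \frac{1}{2 \left(-3\right)} = \frac{1}{-6} = - \frac{1}{6}$)
$Q{\left(C,R \right)} = - \frac{1}{6} + R - \frac{C^{2}}{6}$ ($Q{\left(C,R \right)} = - \frac{1 + C C}{6} + R = - \frac{1 + C^{2}}{6} + R = \left(- \frac{1}{6} - \frac{C^{2}}{6}\right) + R = - \frac{1}{6} + R - \frac{C^{2}}{6}$)
$Q{\left(0,12 - 20 \right)} \left(- 4 \left(-8 - 1\right)\right) = \left(- \frac{1}{6} + \left(12 - 20\right) - \frac{0^{2}}{6}\right) \left(- 4 \left(-8 - 1\right)\right) = \left(- \frac{1}{6} + \left(12 - 20\right) - 0\right) \left(\left(-4\right) \left(-9\right)\right) = \left(- \frac{1}{6} - 8 + 0\right) 36 = \left(- \frac{49}{6}\right) 36 = -294$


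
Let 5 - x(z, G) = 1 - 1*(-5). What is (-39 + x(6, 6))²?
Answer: 1600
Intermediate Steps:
x(z, G) = -1 (x(z, G) = 5 - (1 - 1*(-5)) = 5 - (1 + 5) = 5 - 1*6 = 5 - 6 = -1)
(-39 + x(6, 6))² = (-39 - 1)² = (-40)² = 1600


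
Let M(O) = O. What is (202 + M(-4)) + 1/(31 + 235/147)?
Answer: 948963/4792 ≈ 198.03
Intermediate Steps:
(202 + M(-4)) + 1/(31 + 235/147) = (202 - 4) + 1/(31 + 235/147) = 198 + 1/(31 + 235*(1/147)) = 198 + 1/(31 + 235/147) = 198 + 1/(4792/147) = 198 + 147/4792 = 948963/4792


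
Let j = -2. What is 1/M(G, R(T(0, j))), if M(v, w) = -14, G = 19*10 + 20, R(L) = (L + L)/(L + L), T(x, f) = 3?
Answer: -1/14 ≈ -0.071429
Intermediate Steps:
R(L) = 1 (R(L) = (2*L)/((2*L)) = (2*L)*(1/(2*L)) = 1)
G = 210 (G = 190 + 20 = 210)
1/M(G, R(T(0, j))) = 1/(-14) = -1/14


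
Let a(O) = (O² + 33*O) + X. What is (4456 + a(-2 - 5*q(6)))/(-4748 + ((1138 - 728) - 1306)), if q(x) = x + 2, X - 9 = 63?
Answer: -2453/2822 ≈ -0.86924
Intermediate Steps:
X = 72 (X = 9 + 63 = 72)
q(x) = 2 + x
a(O) = 72 + O² + 33*O (a(O) = (O² + 33*O) + 72 = 72 + O² + 33*O)
(4456 + a(-2 - 5*q(6)))/(-4748 + ((1138 - 728) - 1306)) = (4456 + (72 + (-2 - 5*(2 + 6))² + 33*(-2 - 5*(2 + 6))))/(-4748 + ((1138 - 728) - 1306)) = (4456 + (72 + (-2 - 5*8)² + 33*(-2 - 5*8)))/(-4748 + (410 - 1306)) = (4456 + (72 + (-2 - 40)² + 33*(-2 - 40)))/(-4748 - 896) = (4456 + (72 + (-42)² + 33*(-42)))/(-5644) = (4456 + (72 + 1764 - 1386))*(-1/5644) = (4456 + 450)*(-1/5644) = 4906*(-1/5644) = -2453/2822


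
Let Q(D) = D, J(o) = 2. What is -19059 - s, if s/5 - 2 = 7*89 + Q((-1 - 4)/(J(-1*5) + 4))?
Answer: -133079/6 ≈ -22180.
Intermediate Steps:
s = 18725/6 (s = 10 + 5*(7*89 + (-1 - 4)/(2 + 4)) = 10 + 5*(623 - 5/6) = 10 + 5*(3733/6) = 10 + 18665/6 = 18725/6 ≈ 3120.8)
-19059 - s = -19059 - 1*18725/6 = -19059 - 18725/6 = -133079/6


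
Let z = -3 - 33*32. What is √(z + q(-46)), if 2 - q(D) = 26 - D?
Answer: I*√1129 ≈ 33.601*I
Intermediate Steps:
q(D) = -24 + D (q(D) = 2 - (26 - D) = 2 + (-26 + D) = -24 + D)
z = -1059 (z = -3 - 1056 = -1059)
√(z + q(-46)) = √(-1059 + (-24 - 46)) = √(-1059 - 70) = √(-1129) = I*√1129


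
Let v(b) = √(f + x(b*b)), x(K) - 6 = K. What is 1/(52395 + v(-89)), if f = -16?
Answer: 17465/915076038 - √879/915076038 ≈ 1.9053e-5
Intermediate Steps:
x(K) = 6 + K
v(b) = √(-10 + b²) (v(b) = √(-16 + (6 + b*b)) = √(-16 + (6 + b²)) = √(-10 + b²))
1/(52395 + v(-89)) = 1/(52395 + √(-10 + (-89)²)) = 1/(52395 + √(-10 + 7921)) = 1/(52395 + √7911) = 1/(52395 + 3*√879)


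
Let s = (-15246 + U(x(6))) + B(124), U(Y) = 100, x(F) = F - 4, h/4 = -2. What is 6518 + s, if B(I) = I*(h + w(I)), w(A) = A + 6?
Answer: 6500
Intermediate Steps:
w(A) = 6 + A
h = -8 (h = 4*(-2) = -8)
x(F) = -4 + F
B(I) = I*(-2 + I) (B(I) = I*(-8 + (6 + I)) = I*(-2 + I))
s = -18 (s = (-15246 + 100) + 124*(-2 + 124) = -15146 + 124*122 = -15146 + 15128 = -18)
6518 + s = 6518 - 18 = 6500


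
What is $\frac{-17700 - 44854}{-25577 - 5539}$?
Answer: $\frac{31277}{15558} \approx 2.0103$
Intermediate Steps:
$\frac{-17700 - 44854}{-25577 - 5539} = - \frac{62554}{-31116} = \left(-62554\right) \left(- \frac{1}{31116}\right) = \frac{31277}{15558}$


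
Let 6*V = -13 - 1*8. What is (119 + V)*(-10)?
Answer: -1155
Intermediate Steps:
V = -7/2 (V = (-13 - 1*8)/6 = (-13 - 8)/6 = (⅙)*(-21) = -7/2 ≈ -3.5000)
(119 + V)*(-10) = (119 - 7/2)*(-10) = (231/2)*(-10) = -1155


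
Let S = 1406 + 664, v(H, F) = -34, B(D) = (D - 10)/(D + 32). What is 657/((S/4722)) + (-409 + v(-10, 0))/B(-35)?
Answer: 101374/69 ≈ 1469.2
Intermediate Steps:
B(D) = (-10 + D)/(32 + D)
S = 2070
657/((S/4722)) + (-409 + v(-10, 0))/B(-35) = 657/((2070/4722)) + (-409 - 34)/(((-10 - 35)/(32 - 35))) = 657/((2070*(1/4722))) - 443/(-45/(-3)) = 657/(345/787) - 443/((-1/3*(-45))) = 657*(787/345) - 443/15 = 172353/115 - 443*1/15 = 172353/115 - 443/15 = 101374/69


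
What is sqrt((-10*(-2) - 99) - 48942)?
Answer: I*sqrt(49021) ≈ 221.41*I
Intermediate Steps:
sqrt((-10*(-2) - 99) - 48942) = sqrt((20 - 99) - 48942) = sqrt(-79 - 48942) = sqrt(-49021) = I*sqrt(49021)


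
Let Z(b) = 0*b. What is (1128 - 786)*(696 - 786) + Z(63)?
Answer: -30780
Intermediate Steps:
Z(b) = 0
(1128 - 786)*(696 - 786) + Z(63) = (1128 - 786)*(696 - 786) + 0 = 342*(-90) + 0 = -30780 + 0 = -30780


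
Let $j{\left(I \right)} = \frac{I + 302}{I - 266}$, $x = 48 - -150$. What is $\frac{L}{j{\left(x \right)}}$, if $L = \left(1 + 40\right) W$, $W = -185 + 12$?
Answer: $\frac{120581}{125} \approx 964.65$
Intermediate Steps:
$W = -173$
$x = 198$ ($x = 48 + 150 = 198$)
$j{\left(I \right)} = \frac{302 + I}{-266 + I}$
$L = -7093$ ($L = \left(1 + 40\right) \left(-173\right) = 41 \left(-173\right) = -7093$)
$\frac{L}{j{\left(x \right)}} = - \frac{7093}{\frac{1}{-266 + 198} \left(302 + 198\right)} = - \frac{7093}{\frac{1}{-68} \cdot 500} = - \frac{7093}{\left(- \frac{1}{68}\right) 500} = - \frac{7093}{- \frac{125}{17}} = \left(-7093\right) \left(- \frac{17}{125}\right) = \frac{120581}{125}$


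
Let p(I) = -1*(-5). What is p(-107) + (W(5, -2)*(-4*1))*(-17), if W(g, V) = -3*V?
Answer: 413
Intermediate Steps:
p(I) = 5
p(-107) + (W(5, -2)*(-4*1))*(-17) = 5 + ((-3*(-2))*(-4*1))*(-17) = 5 + (6*(-4))*(-17) = 5 - 24*(-17) = 5 + 408 = 413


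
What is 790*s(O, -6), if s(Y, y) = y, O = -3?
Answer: -4740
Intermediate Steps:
790*s(O, -6) = 790*(-6) = -4740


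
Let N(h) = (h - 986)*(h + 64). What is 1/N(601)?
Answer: -1/256025 ≈ -3.9059e-6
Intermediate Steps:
N(h) = (-986 + h)*(64 + h)
1/N(601) = 1/(-63104 + 601² - 922*601) = 1/(-63104 + 361201 - 554122) = 1/(-256025) = -1/256025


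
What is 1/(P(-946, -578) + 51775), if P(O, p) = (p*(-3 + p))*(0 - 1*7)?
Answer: -1/2298951 ≈ -4.3498e-7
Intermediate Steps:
P(O, p) = -7*p*(-3 + p) (P(O, p) = (p*(-3 + p))*(0 - 7) = (p*(-3 + p))*(-7) = -7*p*(-3 + p))
1/(P(-946, -578) + 51775) = 1/(7*(-578)*(3 - 1*(-578)) + 51775) = 1/(7*(-578)*(3 + 578) + 51775) = 1/(7*(-578)*581 + 51775) = 1/(-2350726 + 51775) = 1/(-2298951) = -1/2298951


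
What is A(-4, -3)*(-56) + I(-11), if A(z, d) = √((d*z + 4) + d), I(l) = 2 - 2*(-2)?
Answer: 6 - 56*√13 ≈ -195.91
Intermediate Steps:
I(l) = 6 (I(l) = 2 + 4 = 6)
A(z, d) = √(4 + d + d*z) (A(z, d) = √((4 + d*z) + d) = √(4 + d + d*z))
A(-4, -3)*(-56) + I(-11) = √(4 - 3 - 3*(-4))*(-56) + 6 = √(4 - 3 + 12)*(-56) + 6 = √13*(-56) + 6 = -56*√13 + 6 = 6 - 56*√13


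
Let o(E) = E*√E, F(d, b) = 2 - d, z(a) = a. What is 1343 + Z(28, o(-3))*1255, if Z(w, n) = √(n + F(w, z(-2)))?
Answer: 1343 + 1255*√(-26 - 3*I*√3) ≈ 1979.3 - 6430.8*I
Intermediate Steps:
o(E) = E^(3/2)
Z(w, n) = √(2 + n - w) (Z(w, n) = √(n + (2 - w)) = √(2 + n - w))
1343 + Z(28, o(-3))*1255 = 1343 + √(2 + (-3)^(3/2) - 1*28)*1255 = 1343 + √(2 - 3*I*√3 - 28)*1255 = 1343 + √(-26 - 3*I*√3)*1255 = 1343 + 1255*√(-26 - 3*I*√3)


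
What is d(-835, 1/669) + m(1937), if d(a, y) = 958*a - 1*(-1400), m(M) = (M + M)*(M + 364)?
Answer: 8115544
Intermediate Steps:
m(M) = 2*M*(364 + M) (m(M) = (2*M)*(364 + M) = 2*M*(364 + M))
d(a, y) = 1400 + 958*a (d(a, y) = 958*a + 1400 = 1400 + 958*a)
d(-835, 1/669) + m(1937) = (1400 + 958*(-835)) + 2*1937*(364 + 1937) = (1400 - 799930) + 2*1937*2301 = -798530 + 8914074 = 8115544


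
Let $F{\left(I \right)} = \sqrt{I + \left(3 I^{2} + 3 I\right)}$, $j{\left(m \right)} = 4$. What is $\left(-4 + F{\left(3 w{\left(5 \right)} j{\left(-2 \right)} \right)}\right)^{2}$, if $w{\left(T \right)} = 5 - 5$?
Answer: $16$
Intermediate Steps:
$w{\left(T \right)} = 0$ ($w{\left(T \right)} = 5 - 5 = 0$)
$F{\left(I \right)} = \sqrt{3 I^{2} + 4 I}$ ($F{\left(I \right)} = \sqrt{I + \left(3 I + 3 I^{2}\right)} = \sqrt{3 I^{2} + 4 I}$)
$\left(-4 + F{\left(3 w{\left(5 \right)} j{\left(-2 \right)} \right)}\right)^{2} = \left(-4 + \sqrt{3 \cdot 0 \cdot 4 \left(4 + 3 \cdot 3 \cdot 0 \cdot 4\right)}\right)^{2} = \left(-4 + \sqrt{0 \cdot 4 \left(4 + 3 \cdot 0 \cdot 4\right)}\right)^{2} = \left(-4 + \sqrt{0 \left(4 + 3 \cdot 0\right)}\right)^{2} = \left(-4 + \sqrt{0 \left(4 + 0\right)}\right)^{2} = \left(-4 + \sqrt{0 \cdot 4}\right)^{2} = \left(-4 + \sqrt{0}\right)^{2} = \left(-4 + 0\right)^{2} = \left(-4\right)^{2} = 16$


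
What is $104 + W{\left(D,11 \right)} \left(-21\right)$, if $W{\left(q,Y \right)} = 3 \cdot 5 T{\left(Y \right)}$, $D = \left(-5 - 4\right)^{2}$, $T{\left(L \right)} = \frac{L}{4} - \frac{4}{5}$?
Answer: $- \frac{2041}{4} \approx -510.25$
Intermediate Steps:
$T{\left(L \right)} = - \frac{4}{5} + \frac{L}{4}$ ($T{\left(L \right)} = L \frac{1}{4} - \frac{4}{5} = \frac{L}{4} - \frac{4}{5} = - \frac{4}{5} + \frac{L}{4}$)
$D = 81$ ($D = \left(-9\right)^{2} = 81$)
$W{\left(q,Y \right)} = -12 + \frac{15 Y}{4}$ ($W{\left(q,Y \right)} = 3 \cdot 5 \left(- \frac{4}{5} + \frac{Y}{4}\right) = 15 \left(- \frac{4}{5} + \frac{Y}{4}\right) = -12 + \frac{15 Y}{4}$)
$104 + W{\left(D,11 \right)} \left(-21\right) = 104 + \left(-12 + \frac{15}{4} \cdot 11\right) \left(-21\right) = 104 + \left(-12 + \frac{165}{4}\right) \left(-21\right) = 104 + \frac{117}{4} \left(-21\right) = 104 - \frac{2457}{4} = - \frac{2041}{4}$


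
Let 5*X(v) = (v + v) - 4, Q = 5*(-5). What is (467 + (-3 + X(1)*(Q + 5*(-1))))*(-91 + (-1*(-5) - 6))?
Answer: -43792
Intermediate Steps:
Q = -25
X(v) = -4/5 + 2*v/5 (X(v) = ((v + v) - 4)/5 = (2*v - 4)/5 = (-4 + 2*v)/5 = -4/5 + 2*v/5)
(467 + (-3 + X(1)*(Q + 5*(-1))))*(-91 + (-1*(-5) - 6)) = (467 + (-3 + (-4/5 + (2/5)*1)*(-25 + 5*(-1))))*(-91 + (-1*(-5) - 6)) = (467 + (-3 + (-4/5 + 2/5)*(-25 - 5)))*(-91 + (5 - 6)) = (467 + (-3 - 2/5*(-30)))*(-91 - 1) = (467 + (-3 + 12))*(-92) = (467 + 9)*(-92) = 476*(-92) = -43792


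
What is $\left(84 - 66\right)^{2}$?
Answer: $324$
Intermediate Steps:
$\left(84 - 66\right)^{2} = 18^{2} = 324$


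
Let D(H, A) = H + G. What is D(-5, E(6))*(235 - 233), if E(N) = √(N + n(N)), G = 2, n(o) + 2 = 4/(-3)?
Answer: -6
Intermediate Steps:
n(o) = -10/3 (n(o) = -2 + 4/(-3) = -2 + 4*(-⅓) = -2 - 4/3 = -10/3)
E(N) = √(-10/3 + N) (E(N) = √(N - 10/3) = √(-10/3 + N))
D(H, A) = 2 + H (D(H, A) = H + 2 = 2 + H)
D(-5, E(6))*(235 - 233) = (2 - 5)*(235 - 233) = -3*2 = -6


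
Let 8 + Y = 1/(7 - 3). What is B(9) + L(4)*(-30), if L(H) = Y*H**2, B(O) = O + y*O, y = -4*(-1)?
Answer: 3765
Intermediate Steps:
y = 4
B(O) = 5*O (B(O) = O + 4*O = 5*O)
Y = -31/4 (Y = -8 + 1/(7 - 3) = -8 + 1/4 = -31/4 ≈ -7.7500)
L(H) = -31*H**2/4
B(9) + L(4)*(-30) = 5*9 - 31/4*4**2*(-30) = 45 - 31/4*16*(-30) = 45 - 124*(-30) = 45 + 3720 = 3765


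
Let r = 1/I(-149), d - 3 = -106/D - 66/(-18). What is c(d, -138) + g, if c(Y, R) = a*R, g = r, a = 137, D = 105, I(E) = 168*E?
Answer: -473254993/25032 ≈ -18906.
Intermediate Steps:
d = 198/35 (d = 3 + (-106/105 - 66/(-18)) = 3 + (-106*1/105 - 66*(-1/18)) = 3 + (-106/105 + 11/3) = 3 + 93/35 = 198/35 ≈ 5.6571)
r = -1/25032 (r = 1/(168*(-149)) = 1/(-25032) = -1/25032 ≈ -3.9949e-5)
g = -1/25032 ≈ -3.9949e-5
c(Y, R) = 137*R
c(d, -138) + g = 137*(-138) - 1/25032 = -18906 - 1/25032 = -473254993/25032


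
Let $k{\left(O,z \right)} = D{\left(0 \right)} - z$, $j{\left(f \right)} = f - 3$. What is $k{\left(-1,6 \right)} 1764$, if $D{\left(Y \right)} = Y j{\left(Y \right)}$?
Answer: $-10584$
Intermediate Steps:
$j{\left(f \right)} = -3 + f$ ($j{\left(f \right)} = f - 3 = -3 + f$)
$D{\left(Y \right)} = Y \left(-3 + Y\right)$
$k{\left(O,z \right)} = - z$ ($k{\left(O,z \right)} = 0 \left(-3 + 0\right) - z = 0 \left(-3\right) - z = 0 - z = - z$)
$k{\left(-1,6 \right)} 1764 = \left(-1\right) 6 \cdot 1764 = \left(-6\right) 1764 = -10584$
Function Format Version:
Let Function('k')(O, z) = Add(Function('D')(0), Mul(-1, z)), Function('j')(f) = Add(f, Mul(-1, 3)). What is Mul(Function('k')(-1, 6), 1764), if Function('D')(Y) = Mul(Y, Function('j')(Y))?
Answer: -10584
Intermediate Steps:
Function('j')(f) = Add(-3, f) (Function('j')(f) = Add(f, -3) = Add(-3, f))
Function('D')(Y) = Mul(Y, Add(-3, Y))
Function('k')(O, z) = Mul(-1, z) (Function('k')(O, z) = Add(Mul(0, Add(-3, 0)), Mul(-1, z)) = Add(Mul(0, -3), Mul(-1, z)) = Add(0, Mul(-1, z)) = Mul(-1, z))
Mul(Function('k')(-1, 6), 1764) = Mul(Mul(-1, 6), 1764) = Mul(-6, 1764) = -10584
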